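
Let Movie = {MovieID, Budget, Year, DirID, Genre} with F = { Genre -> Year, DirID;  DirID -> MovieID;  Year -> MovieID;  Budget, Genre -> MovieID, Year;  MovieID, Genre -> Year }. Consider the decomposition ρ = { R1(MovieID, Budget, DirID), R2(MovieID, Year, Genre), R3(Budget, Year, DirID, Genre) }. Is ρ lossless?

Chase test. Columns are MovieID, Budget, Year, DirID, Genre; row i has aⱼ where attribute j ∈ Ri, else bᵢⱼ.
Initial tableau (one row per fragment):
  row 1: a1 a2 b13 a4 b15
  row 2: a1 b22 a3 b24 a5
  row 3: b31 a2 a3 a4 a5
Rows 2 and 3 agree on Genre; apply Genre→Year, DirID and equate their Year, DirID entries.
Rows 1 and 3 agree on DirID; apply DirID→MovieID and equate their MovieID entries.
Row 3 is now all distinguished symbols — the join is lossless.

Yes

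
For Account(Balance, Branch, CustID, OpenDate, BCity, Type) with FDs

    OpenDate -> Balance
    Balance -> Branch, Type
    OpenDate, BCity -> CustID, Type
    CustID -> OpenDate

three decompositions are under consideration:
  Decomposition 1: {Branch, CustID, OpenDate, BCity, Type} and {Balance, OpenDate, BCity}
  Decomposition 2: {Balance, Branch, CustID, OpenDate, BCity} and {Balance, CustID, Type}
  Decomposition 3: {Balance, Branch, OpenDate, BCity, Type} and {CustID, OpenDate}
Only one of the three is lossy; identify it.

Decomposition 3

Decomposition 1: common = {OpenDate, BCity}, closure = {Balance, Branch, CustID, OpenDate, BCity, Type} → lossless.
Decomposition 2: common = {Balance, CustID}, closure = {Balance, Branch, CustID, OpenDate, Type} → lossless.
Decomposition 3: common = {OpenDate}, closure = {Balance, Branch, OpenDate, Type} → lossy.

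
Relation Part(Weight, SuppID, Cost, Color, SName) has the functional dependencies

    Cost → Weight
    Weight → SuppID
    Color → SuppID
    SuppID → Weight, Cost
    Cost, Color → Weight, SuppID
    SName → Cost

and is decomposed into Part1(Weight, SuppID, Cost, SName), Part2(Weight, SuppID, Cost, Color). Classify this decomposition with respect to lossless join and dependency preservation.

Lossless test: (Weight, SuppID, Cost)⁺ = {Weight, SuppID, Cost}, which is a superkey of neither fragment — lossy.
Dependency preservation: every FD's attributes lie within a single fragment, so each can be enforced locally — preserved.

lossy but dependency-preserving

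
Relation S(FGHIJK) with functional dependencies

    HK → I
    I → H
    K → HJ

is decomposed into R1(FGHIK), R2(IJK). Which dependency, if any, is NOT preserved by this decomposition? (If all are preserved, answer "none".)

none

HK → I lies within R1.
I → H lies within R1.
K → HJ: restricted closure across fragments reaches HJ.
Every dependency is enforceable on the fragments, so the decomposition is dependency-preserving.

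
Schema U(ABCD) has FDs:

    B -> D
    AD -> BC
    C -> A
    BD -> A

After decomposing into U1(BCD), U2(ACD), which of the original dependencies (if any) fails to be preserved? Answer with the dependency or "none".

none

B → D lies within U1.
AD → BC: restricted closure across fragments reaches BC.
C → A lies within U2.
BD → A: restricted closure across fragments reaches A.
Every dependency is enforceable on the fragments, so the decomposition is dependency-preserving.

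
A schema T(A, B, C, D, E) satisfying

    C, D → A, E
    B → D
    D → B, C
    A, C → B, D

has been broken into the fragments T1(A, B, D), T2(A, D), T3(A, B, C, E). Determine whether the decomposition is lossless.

Yes

Chase test. Columns are A, B, C, D, E; row i has aⱼ where attribute j ∈ Ti, else bᵢⱼ.
Initial tableau (one row per fragment):
  row 1: a1 a2 b13 a4 b15
  row 2: a1 b22 b23 a4 b25
  row 3: a1 a2 a3 b34 a5
Rows 1 and 3 agree on B; apply B→D and equate their D entries.
Rows 1 and 2 agree on D; apply D→B, C and equate their B, C entries.
Rows 1 and 3 agree on D; apply D→B, C and equate their B, C entries.
Rows 1 and 2 agree on C, D; apply C, D→A, E and equate their A, E entries.
Rows 1 and 3 agree on C, D; apply C, D→A, E and equate their A, E entries.
Row 1 is now all distinguished symbols — the join is lossless.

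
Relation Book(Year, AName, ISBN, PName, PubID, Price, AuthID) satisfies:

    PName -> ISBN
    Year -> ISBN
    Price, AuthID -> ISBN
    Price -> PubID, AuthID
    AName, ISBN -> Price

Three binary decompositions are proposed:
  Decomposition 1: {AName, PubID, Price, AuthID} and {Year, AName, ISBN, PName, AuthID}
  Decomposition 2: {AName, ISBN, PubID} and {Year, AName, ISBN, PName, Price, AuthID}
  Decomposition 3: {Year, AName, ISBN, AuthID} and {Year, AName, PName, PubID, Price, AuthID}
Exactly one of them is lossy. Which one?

Decomposition 1

Decomposition 1: common = {AName, AuthID}, closure = {AName, AuthID} → lossy.
Decomposition 2: common = {AName, ISBN}, closure = {AName, ISBN, PubID, Price, AuthID} → lossless.
Decomposition 3: common = {Year, AName, AuthID}, closure = {Year, AName, ISBN, PubID, Price, AuthID} → lossless.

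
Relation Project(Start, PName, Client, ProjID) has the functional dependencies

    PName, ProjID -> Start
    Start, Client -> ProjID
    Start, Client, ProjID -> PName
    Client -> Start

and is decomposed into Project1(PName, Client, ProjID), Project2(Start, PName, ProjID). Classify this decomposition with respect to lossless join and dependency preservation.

Lossless test: (PName, ProjID)⁺ = {Start, PName, ProjID}, which contains all of one fragment — lossless.
Dependency preservation: Start, Client → ProjID; Start, Client, ProjID → PName; Client → Start are not contained in any single fragment, but the restricted closure of each left-hand side across the fragments still reaches the right-hand side; the remaining FDs each lie inside some fragment. All dependencies are preserved.

lossless and dependency-preserving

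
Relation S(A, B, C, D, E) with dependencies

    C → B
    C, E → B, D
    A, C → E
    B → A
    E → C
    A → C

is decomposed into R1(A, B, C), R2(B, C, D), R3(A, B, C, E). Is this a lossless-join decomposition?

Yes

Chase test. Columns are A, B, C, D, E; row i has aⱼ where attribute j ∈ Ri, else bᵢⱼ.
Initial tableau (one row per fragment):
  row 1: a1 a2 a3 b14 b15
  row 2: b21 a2 a3 a4 b25
  row 3: a1 a2 a3 b34 a5
Rows 1 and 3 agree on A, C; apply A, C→E and equate their E entries.
Rows 1 and 2 agree on B; apply B→A and equate their A entries.
Rows 1 and 3 agree on C, E; apply C, E→B, D and equate their B, D entries.
Rows 1 and 2 agree on A, C; apply A, C→E and equate their E entries.
Rows 1 and 2 agree on C, E; apply C, E→B, D and equate their B, D entries.
Row 1 is now all distinguished symbols — the join is lossless.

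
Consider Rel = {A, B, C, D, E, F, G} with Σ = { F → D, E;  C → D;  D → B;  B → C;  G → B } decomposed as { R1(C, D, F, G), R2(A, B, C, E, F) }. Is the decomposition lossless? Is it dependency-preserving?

lossy but dependency-preserving

Lossless test: (C, F)⁺ = {B, C, D, E, F}, which is a superkey of neither fragment — lossy.
Dependency preservation: F → D, E; D → B; G → B are not contained in any single fragment, but the restricted closure of each left-hand side across the fragments still reaches the right-hand side; the remaining FDs each lie inside some fragment. All dependencies are preserved.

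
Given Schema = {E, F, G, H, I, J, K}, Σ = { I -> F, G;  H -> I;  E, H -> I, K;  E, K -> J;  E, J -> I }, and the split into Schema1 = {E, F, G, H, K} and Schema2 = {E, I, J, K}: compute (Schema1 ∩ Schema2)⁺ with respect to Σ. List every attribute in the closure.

E, F, G, I, J, K

Schema1 ∩ Schema2 = {E, K}.
E, K → J applies, adding J
E, J → I applies, adding I
I → F, G applies, adding F, G
Closure: {E, F, G, I, J, K}.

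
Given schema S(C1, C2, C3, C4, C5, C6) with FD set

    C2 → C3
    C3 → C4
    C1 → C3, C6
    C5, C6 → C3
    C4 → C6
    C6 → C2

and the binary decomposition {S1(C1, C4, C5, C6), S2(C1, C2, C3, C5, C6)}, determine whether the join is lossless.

Yes

Common attributes: S1 ∩ S2 = {C1, C5, C6}.
Closure of {C1, C5, C6}: C1 → C3, C6 applies, adding C3; C6 → C2 applies, adding C2; C3 → C4 applies, adding C4. So (C1, C5, C6)⁺ = {C1, C2, C3, C4, C5, C6}.
This closure contains every attribute of S1, so S1 ∩ S2 → S1. The join is lossless.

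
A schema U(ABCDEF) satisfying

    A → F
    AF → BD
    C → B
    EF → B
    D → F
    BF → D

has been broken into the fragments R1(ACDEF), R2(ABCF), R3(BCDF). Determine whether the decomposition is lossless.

Chase test. Columns are ABCDEF; row i has aⱼ where attribute j ∈ Ri, else bᵢⱼ.
Initial tableau (one row per fragment):
  row 1: a1 b12 a3 a4 a5 a6
  row 2: a1 a2 a3 b24 b25 a6
  row 3: b31 a2 a3 a4 b35 a6
Rows 1 and 2 agree on AF; apply AF→BD and equate their BD entries.
Row 1 is now all distinguished symbols — the join is lossless.

Yes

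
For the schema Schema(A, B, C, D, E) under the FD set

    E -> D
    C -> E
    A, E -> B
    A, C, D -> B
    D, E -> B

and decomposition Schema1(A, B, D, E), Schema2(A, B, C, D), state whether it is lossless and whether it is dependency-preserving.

lossy and not dependency-preserving

Lossless test: (A, B, D)⁺ = {A, B, D}, which is a superkey of neither fragment — lossy.
Dependency preservation: the restricted closure of {C} across the fragments never reaches {E}, so C → E cannot be enforced without a join — not preserved.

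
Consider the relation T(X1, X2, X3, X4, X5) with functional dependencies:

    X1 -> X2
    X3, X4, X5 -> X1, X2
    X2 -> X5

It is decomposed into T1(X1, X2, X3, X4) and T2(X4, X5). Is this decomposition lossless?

Common attributes: T1 ∩ T2 = {X4}.
No dependency enlarges {X4}, so (X4)⁺ = {X4}.
The closure contains neither all of T1 = {X1, X2, X3, X4} nor all of T2 = {X4, X5}, so the common attributes are not a superkey of either fragment. The join is lossy.

No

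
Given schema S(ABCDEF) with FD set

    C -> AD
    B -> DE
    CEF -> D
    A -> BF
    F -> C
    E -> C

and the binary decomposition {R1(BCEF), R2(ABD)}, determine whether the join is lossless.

Common attributes: R1 ∩ R2 = {B}.
Closure of {B}: B → DE applies, adding DE; E → C applies, adding C; C → AD applies, adding A; A → BF applies, adding F. So (B)⁺ = {ABCDEF}.
This closure contains every attribute of R1, so R1 ∩ R2 → R1. The join is lossless.

Yes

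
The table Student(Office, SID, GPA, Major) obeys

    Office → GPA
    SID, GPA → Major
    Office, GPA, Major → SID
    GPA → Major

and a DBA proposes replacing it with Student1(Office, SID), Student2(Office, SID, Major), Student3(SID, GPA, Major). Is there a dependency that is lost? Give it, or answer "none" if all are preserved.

Office → GPA

Check Office → GPA: no single fragment contains all of {Office, GPA}, and the restricted closure of {Office} across the fragments never reaches {GPA}.
SID, GPA → Major is preserved.
Office, GPA, Major → SID is preserved.
GPA → Major is preserved.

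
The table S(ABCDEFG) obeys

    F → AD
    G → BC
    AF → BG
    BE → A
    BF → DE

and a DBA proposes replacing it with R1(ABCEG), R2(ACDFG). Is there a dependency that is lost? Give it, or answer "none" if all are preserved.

Check BF → DE: no single fragment contains all of {BDEF}, and the restricted closure of {BF} across the fragments never reaches {DE}.
F → AD is preserved.
G → BC is preserved.
AF → BG is preserved.
BE → A is preserved.

BF → DE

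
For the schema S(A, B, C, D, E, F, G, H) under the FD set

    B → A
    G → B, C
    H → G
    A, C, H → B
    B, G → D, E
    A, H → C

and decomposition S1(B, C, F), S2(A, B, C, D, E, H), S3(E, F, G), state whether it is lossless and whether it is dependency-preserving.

lossy and not dependency-preserving

Lossless test (chase): Rows 1 and 2 agree on B; apply B→A and equate their A entries. No row becomes fully distinguished — the join is lossy.
Dependency preservation: the restricted closure of {G} across the fragments never reaches {B, C}, so G → B, C cannot be enforced without a join — not preserved.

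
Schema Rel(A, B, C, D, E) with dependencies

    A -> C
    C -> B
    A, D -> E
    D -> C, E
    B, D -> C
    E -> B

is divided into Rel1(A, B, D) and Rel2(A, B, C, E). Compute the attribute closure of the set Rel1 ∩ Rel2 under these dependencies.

Rel1 ∩ Rel2 = {A, B}.
A → C applies, adding C
Closure: {A, B, C}.

A, B, C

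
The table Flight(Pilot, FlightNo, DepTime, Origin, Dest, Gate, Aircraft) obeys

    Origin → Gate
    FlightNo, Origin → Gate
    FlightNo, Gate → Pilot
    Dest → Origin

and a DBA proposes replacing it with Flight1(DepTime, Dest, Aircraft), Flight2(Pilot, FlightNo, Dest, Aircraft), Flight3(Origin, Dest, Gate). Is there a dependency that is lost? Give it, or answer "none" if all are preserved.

FlightNo, Gate → Pilot

Check FlightNo, Gate → Pilot: no single fragment contains all of {Pilot, FlightNo, Gate}, and the restricted closure of {FlightNo, Gate} across the fragments never reaches {Pilot}.
Origin → Gate is preserved.
FlightNo, Origin → Gate is preserved.
Dest → Origin is preserved.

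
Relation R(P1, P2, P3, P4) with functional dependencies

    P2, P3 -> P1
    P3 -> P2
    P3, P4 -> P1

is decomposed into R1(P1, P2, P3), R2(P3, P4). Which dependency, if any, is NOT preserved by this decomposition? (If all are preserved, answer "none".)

none

P2, P3 → P1 lies within R1.
P3 → P2 lies within R1.
P3, P4 → P1: restricted closure across fragments reaches P1.
Every dependency is enforceable on the fragments, so the decomposition is dependency-preserving.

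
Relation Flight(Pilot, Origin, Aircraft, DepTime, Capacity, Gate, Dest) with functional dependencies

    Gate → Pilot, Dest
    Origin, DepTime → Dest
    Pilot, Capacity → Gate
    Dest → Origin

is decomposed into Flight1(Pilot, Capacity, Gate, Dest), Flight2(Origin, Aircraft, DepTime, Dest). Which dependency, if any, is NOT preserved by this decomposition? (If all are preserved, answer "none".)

none

Gate → Pilot, Dest lies within Flight1.
Origin, DepTime → Dest lies within Flight2.
Pilot, Capacity → Gate lies within Flight1.
Dest → Origin lies within Flight2.
Every dependency is enforceable on the fragments, so the decomposition is dependency-preserving.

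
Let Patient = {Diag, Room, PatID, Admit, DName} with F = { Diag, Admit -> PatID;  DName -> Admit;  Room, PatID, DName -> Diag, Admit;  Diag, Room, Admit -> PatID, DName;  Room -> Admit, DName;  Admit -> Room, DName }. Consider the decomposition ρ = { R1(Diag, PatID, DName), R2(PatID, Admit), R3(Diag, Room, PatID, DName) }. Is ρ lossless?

No

Chase test. Columns are Diag, Room, PatID, Admit, DName; row i has aⱼ where attribute j ∈ Ri, else bᵢⱼ.
Initial tableau (one row per fragment):
  row 1: a1 b12 a3 b14 a5
  row 2: b21 b22 a3 a4 b25
  row 3: a1 a2 a3 b34 a5
Rows 1 and 3 agree on DName; apply DName→Admit and equate their Admit entries.
Rows 1 and 3 agree on Admit; apply Admit→Room, DName and equate their Room, DName entries.
No row becomes fully distinguished — the join is lossy.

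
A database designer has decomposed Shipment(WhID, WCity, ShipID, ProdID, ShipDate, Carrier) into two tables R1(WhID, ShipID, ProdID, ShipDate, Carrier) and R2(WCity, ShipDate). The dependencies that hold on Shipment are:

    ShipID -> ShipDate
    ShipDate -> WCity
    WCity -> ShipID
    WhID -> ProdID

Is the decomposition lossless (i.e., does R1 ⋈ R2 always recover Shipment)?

Yes

Common attributes: R1 ∩ R2 = {ShipDate}.
Closure of {ShipDate}: ShipDate → WCity applies, adding WCity; WCity → ShipID applies, adding ShipID. So (ShipDate)⁺ = {WCity, ShipID, ShipDate}.
This closure contains every attribute of R2, so R1 ∩ R2 → R2. The join is lossless.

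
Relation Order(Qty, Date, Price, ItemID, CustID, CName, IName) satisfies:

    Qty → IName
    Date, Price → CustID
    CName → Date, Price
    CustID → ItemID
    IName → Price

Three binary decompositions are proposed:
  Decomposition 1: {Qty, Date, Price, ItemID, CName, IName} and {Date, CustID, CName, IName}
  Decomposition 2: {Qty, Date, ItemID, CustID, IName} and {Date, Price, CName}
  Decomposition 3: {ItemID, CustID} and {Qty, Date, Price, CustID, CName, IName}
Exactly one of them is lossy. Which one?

Decomposition 2

Decomposition 1: common = {Date, CName, IName}, closure = {Date, Price, ItemID, CustID, CName, IName} → lossless.
Decomposition 2: common = {Date}, closure = {Date} → lossy.
Decomposition 3: common = {CustID}, closure = {ItemID, CustID} → lossless.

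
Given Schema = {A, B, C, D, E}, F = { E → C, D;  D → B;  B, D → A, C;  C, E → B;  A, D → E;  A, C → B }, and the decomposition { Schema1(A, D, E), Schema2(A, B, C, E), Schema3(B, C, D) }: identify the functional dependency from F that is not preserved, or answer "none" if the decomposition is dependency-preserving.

E → C, D: restricted closure across fragments reaches C, D.
D → B lies within Schema3.
B, D → A, C: restricted closure across fragments reaches A, C.
C, E → B lies within Schema2.
A, D → E lies within Schema1.
A, C → B lies within Schema2.
Every dependency is enforceable on the fragments, so the decomposition is dependency-preserving.

none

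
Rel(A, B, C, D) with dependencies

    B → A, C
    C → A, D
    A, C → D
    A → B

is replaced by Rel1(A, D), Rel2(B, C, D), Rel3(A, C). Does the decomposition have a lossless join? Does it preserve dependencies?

lossless and dependency-preserving

Lossless test (chase): Rows 2 and 3 agree on C; apply C→A, D and equate their A, D entries. Rows 1 and 2 agree on A; apply A→B and equate their B entries. Rows 1 and 3 agree on A; apply A→B and equate their B entries. Rows 1 and 2 agree on B; apply B→A, C and equate their A, C entries. Row 1 is now all distinguished symbols — the join is lossless.
Dependency preservation: B → A, C; C → A, D; A, C → D; A → B are not contained in any single fragment, but the restricted closure of each left-hand side across the fragments still reaches the right-hand side; the remaining FDs each lie inside some fragment. All dependencies are preserved.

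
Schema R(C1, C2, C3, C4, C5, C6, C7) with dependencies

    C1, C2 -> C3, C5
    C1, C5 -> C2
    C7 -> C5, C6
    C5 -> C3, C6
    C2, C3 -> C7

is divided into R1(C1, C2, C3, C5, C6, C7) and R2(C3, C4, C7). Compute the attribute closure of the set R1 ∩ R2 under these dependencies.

C3, C5, C6, C7

R1 ∩ R2 = {C3, C7}.
C7 → C5, C6 applies, adding C5, C6
Closure: {C3, C5, C6, C7}.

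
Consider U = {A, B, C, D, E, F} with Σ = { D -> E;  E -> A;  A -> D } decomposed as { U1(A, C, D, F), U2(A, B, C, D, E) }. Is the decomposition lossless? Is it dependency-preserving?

lossy but dependency-preserving

Lossless test: (A, C, D)⁺ = {A, C, D, E}, which is a superkey of neither fragment — lossy.
Dependency preservation: every FD's attributes lie within a single fragment, so each can be enforced locally — preserved.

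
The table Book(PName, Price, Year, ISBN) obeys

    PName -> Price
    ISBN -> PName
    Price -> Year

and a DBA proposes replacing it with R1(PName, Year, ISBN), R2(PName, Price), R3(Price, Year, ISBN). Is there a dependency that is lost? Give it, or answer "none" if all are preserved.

PName → Price lies within R2.
ISBN → PName lies within R1.
Price → Year lies within R3.
Every dependency is enforceable on the fragments, so the decomposition is dependency-preserving.

none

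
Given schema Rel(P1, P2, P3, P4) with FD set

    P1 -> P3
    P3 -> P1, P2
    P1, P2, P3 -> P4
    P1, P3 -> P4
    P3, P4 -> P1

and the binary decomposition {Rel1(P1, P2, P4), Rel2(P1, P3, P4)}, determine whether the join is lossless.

Common attributes: Rel1 ∩ Rel2 = {P1, P4}.
Closure of {P1, P4}: P1 → P3 applies, adding P3; P3 → P1, P2 applies, adding P2. So (P1, P4)⁺ = {P1, P2, P3, P4}.
This closure contains every attribute of Rel1, so Rel1 ∩ Rel2 → Rel1. The join is lossless.

Yes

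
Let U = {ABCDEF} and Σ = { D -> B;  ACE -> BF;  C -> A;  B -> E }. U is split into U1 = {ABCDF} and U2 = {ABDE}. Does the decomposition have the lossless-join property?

Yes

Common attributes: U1 ∩ U2 = {ABD}.
Closure of {ABD}: B → E applies, adding E. So (ABD)⁺ = {ABDE}.
This closure contains every attribute of U2, so U1 ∩ U2 → U2. The join is lossless.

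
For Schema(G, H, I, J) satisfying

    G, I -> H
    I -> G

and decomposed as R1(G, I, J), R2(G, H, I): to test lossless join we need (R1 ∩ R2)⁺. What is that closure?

R1 ∩ R2 = {G, I}.
G, I → H applies, adding H
Closure: {G, H, I}.

G, H, I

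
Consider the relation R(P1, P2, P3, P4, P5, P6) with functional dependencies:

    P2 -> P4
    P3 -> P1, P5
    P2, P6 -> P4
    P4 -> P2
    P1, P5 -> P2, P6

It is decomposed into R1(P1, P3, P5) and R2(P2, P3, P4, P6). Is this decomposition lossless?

Yes

Common attributes: R1 ∩ R2 = {P3}.
Closure of {P3}: P3 → P1, P5 applies, adding P1, P5; P1, P5 → P2, P6 applies, adding P2, P6; P2 → P4 applies, adding P4. So (P3)⁺ = {P1, P2, P3, P4, P5, P6}.
This closure contains every attribute of R1, so R1 ∩ R2 → R1. The join is lossless.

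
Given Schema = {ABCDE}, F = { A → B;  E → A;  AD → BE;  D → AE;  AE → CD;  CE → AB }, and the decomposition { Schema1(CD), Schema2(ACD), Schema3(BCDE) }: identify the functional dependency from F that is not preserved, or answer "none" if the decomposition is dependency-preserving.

A → B

Check A → B: no single fragment contains all of {AB}, and the restricted closure of {A} across the fragments never reaches {B}.
E → A is preserved.
AD → BE is preserved.
D → AE is preserved.
AE → CD is preserved.
CE → AB is preserved.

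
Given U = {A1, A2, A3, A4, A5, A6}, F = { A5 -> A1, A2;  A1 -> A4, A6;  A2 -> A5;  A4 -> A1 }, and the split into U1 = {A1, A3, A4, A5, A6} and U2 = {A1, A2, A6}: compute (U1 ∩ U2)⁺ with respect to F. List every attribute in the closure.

U1 ∩ U2 = {A1, A6}.
A1 → A4, A6 applies, adding A4
Closure: {A1, A4, A6}.

A1, A4, A6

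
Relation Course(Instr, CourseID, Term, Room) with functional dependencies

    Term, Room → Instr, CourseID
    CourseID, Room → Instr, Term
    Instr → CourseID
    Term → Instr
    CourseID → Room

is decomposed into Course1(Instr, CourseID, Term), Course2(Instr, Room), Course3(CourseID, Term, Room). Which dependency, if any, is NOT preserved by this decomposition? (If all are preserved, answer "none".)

none

Term, Room → Instr, CourseID: restricted closure across fragments reaches Instr, CourseID.
CourseID, Room → Instr, Term: restricted closure across fragments reaches Instr, Term.
Instr → CourseID lies within Course1.
Term → Instr lies within Course1.
CourseID → Room lies within Course3.
Every dependency is enforceable on the fragments, so the decomposition is dependency-preserving.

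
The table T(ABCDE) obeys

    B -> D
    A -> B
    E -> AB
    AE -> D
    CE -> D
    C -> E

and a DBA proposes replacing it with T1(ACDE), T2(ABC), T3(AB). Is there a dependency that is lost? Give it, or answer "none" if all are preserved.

B -> D

Check B → D: no single fragment contains all of {BD}, and the restricted closure of {B} across the fragments never reaches {D}.
A → B is preserved.
E → AB is preserved.
AE → D is preserved.
CE → D is preserved.
C → E is preserved.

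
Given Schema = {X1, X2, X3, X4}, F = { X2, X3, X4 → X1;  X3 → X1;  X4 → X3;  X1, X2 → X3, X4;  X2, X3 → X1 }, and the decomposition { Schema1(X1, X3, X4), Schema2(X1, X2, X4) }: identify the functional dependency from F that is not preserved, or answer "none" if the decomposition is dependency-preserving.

X2, X3, X4 → X1: restricted closure across fragments reaches X1.
X3 → X1 lies within Schema1.
X4 → X3 lies within Schema1.
X1, X2 → X3, X4: restricted closure across fragments reaches X3, X4.
X2, X3 → X1: restricted closure across fragments reaches X1.
Every dependency is enforceable on the fragments, so the decomposition is dependency-preserving.

none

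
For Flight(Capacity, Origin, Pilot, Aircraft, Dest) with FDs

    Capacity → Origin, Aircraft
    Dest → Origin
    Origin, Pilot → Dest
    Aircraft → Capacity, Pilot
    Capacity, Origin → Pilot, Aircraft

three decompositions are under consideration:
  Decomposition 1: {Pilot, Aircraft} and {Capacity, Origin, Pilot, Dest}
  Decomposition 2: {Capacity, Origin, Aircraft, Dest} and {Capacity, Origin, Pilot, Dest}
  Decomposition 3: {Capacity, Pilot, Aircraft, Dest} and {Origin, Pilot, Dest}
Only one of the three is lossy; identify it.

Decomposition 1

Decomposition 1: common = {Pilot}, closure = {Pilot} → lossy.
Decomposition 2: common = {Capacity, Origin, Dest}, closure = {Capacity, Origin, Pilot, Aircraft, Dest} → lossless.
Decomposition 3: common = {Pilot, Dest}, closure = {Origin, Pilot, Dest} → lossless.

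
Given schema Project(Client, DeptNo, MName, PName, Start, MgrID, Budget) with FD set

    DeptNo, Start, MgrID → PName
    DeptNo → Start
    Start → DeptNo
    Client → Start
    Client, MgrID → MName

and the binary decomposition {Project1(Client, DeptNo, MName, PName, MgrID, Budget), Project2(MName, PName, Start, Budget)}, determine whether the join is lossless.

Common attributes: Project1 ∩ Project2 = {MName, PName, Budget}.
No dependency enlarges {MName, PName, Budget}, so (MName, PName, Budget)⁺ = {MName, PName, Budget}.
The closure contains neither all of Project1 = {Client, DeptNo, MName, PName, MgrID, Budget} nor all of Project2 = {MName, PName, Start, Budget}, so the common attributes are not a superkey of either fragment. The join is lossy.

No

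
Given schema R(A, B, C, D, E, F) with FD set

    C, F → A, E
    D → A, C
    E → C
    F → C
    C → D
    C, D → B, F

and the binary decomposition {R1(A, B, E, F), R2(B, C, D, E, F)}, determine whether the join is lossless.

Common attributes: R1 ∩ R2 = {B, E, F}.
Closure of {B, E, F}: E → C applies, adding C; C → D applies, adding D; C, F → A, E applies, adding A. So (B, E, F)⁺ = {A, B, C, D, E, F}.
This closure contains every attribute of R1, so R1 ∩ R2 → R1. The join is lossless.

Yes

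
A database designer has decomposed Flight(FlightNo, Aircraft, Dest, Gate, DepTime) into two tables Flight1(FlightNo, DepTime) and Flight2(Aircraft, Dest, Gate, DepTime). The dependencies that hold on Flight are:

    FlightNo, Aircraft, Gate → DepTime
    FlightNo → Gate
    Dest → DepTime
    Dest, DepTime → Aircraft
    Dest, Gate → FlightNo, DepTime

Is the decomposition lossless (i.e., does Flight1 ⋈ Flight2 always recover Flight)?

No

Common attributes: Flight1 ∩ Flight2 = {DepTime}.
No dependency enlarges {DepTime}, so (DepTime)⁺ = {DepTime}.
The closure contains neither all of Flight1 = {FlightNo, DepTime} nor all of Flight2 = {Aircraft, Dest, Gate, DepTime}, so the common attributes are not a superkey of either fragment. The join is lossy.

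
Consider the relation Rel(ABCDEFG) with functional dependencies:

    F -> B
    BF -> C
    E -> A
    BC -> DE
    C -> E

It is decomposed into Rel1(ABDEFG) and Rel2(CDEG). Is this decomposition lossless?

No

Common attributes: Rel1 ∩ Rel2 = {DEG}.
Closure of {DEG}: E → A applies, adding A. So (DEG)⁺ = {ADEG}.
The closure contains neither all of Rel1 = {ABDEFG} nor all of Rel2 = {CDEG}, so the common attributes are not a superkey of either fragment. The join is lossy.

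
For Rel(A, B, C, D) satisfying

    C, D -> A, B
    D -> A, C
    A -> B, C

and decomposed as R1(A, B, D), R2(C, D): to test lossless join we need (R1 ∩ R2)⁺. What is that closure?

R1 ∩ R2 = {D}.
D → A, C applies, adding A, C
A → B, C applies, adding B
Closure: {A, B, C, D}.

A, B, C, D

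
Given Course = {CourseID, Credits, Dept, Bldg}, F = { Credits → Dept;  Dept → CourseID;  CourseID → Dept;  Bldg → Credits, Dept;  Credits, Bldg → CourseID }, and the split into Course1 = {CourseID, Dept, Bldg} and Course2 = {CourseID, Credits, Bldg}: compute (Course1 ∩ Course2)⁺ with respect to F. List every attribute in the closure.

Course1 ∩ Course2 = {CourseID, Bldg}.
CourseID → Dept applies, adding Dept
Bldg → Credits, Dept applies, adding Credits
Closure: {CourseID, Credits, Dept, Bldg}.

CourseID, Credits, Dept, Bldg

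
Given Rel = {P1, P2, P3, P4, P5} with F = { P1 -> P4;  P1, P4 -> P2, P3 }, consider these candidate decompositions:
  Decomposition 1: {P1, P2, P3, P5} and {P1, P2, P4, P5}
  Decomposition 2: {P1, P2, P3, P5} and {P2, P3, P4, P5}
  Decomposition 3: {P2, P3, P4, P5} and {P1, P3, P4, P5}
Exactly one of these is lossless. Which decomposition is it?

Decomposition 1: common = {P1, P2, P5}, closure = {P1, P2, P3, P4, P5} → lossless.
Decomposition 2: common = {P2, P3, P5}, closure = {P2, P3, P5} → lossy.
Decomposition 3: common = {P3, P4, P5}, closure = {P3, P4, P5} → lossy.

Decomposition 1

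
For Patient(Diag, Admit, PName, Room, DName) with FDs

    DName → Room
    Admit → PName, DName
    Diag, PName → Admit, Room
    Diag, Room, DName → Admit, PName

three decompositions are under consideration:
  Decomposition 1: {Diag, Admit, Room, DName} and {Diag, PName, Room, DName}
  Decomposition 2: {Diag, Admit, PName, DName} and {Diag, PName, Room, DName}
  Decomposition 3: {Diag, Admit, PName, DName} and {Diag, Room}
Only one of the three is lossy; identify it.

Decomposition 1: common = {Diag, Room, DName}, closure = {Diag, Admit, PName, Room, DName} → lossless.
Decomposition 2: common = {Diag, PName, DName}, closure = {Diag, Admit, PName, Room, DName} → lossless.
Decomposition 3: common = {Diag}, closure = {Diag} → lossy.

Decomposition 3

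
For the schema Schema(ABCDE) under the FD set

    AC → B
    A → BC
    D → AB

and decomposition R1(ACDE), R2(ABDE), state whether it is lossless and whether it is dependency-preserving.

lossless and dependency-preserving

Lossless test: (ADE)⁺ = {ABCDE}, which contains all of one fragment — lossless.
Dependency preservation: AC → B; A → BC are not contained in any single fragment, but the restricted closure of each left-hand side across the fragments still reaches the right-hand side; the remaining FDs each lie inside some fragment. All dependencies are preserved.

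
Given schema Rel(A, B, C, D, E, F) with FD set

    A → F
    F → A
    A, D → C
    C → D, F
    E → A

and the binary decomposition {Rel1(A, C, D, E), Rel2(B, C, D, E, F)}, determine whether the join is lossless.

Common attributes: Rel1 ∩ Rel2 = {C, D, E}.
Closure of {C, D, E}: C → D, F applies, adding F; E → A applies, adding A. So (C, D, E)⁺ = {A, C, D, E, F}.
This closure contains every attribute of Rel1, so Rel1 ∩ Rel2 → Rel1. The join is lossless.

Yes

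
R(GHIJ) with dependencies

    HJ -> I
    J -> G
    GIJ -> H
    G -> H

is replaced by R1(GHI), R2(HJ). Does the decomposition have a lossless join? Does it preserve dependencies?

Lossless test: (H)⁺ = {H}, which is a superkey of neither fragment — lossy.
Dependency preservation: the restricted closure of {HJ} across the fragments never reaches {I}, so HJ → I cannot be enforced without a join — not preserved.

lossy and not dependency-preserving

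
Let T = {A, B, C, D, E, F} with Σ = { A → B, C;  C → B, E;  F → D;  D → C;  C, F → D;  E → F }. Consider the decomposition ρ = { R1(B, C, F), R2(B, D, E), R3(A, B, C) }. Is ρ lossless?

No

Chase test. Columns are A, B, C, D, E, F; row i has aⱼ where attribute j ∈ Ri, else bᵢⱼ.
Initial tableau (one row per fragment):
  row 1: b11 a2 a3 b14 b15 a6
  row 2: b21 a2 b23 a4 a5 b26
  row 3: a1 a2 a3 b34 b35 b36
Rows 1 and 3 agree on C; apply C→B, E and equate their B, E entries.
Rows 1 and 3 agree on E; apply E→F and equate their F entries.
Rows 1 and 3 agree on F; apply F→D and equate their D entries.
No row becomes fully distinguished — the join is lossy.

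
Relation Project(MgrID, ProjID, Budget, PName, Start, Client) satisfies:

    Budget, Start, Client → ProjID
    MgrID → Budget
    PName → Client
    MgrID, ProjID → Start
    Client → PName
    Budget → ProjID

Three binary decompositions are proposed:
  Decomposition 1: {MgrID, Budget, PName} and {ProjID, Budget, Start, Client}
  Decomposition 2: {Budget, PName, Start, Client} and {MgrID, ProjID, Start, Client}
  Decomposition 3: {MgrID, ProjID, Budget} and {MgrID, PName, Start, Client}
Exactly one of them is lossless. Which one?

Decomposition 3

Decomposition 1: common = {Budget}, closure = {ProjID, Budget} → lossy.
Decomposition 2: common = {Start, Client}, closure = {PName, Start, Client} → lossy.
Decomposition 3: common = {MgrID}, closure = {MgrID, ProjID, Budget, Start} → lossless.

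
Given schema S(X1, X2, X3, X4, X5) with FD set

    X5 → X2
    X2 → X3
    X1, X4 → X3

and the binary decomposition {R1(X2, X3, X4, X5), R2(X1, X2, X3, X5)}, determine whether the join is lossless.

Common attributes: R1 ∩ R2 = {X2, X3, X5}.
No dependency enlarges {X2, X3, X5}, so (X2, X3, X5)⁺ = {X2, X3, X5}.
The closure contains neither all of R1 = {X2, X3, X4, X5} nor all of R2 = {X1, X2, X3, X5}, so the common attributes are not a superkey of either fragment. The join is lossy.

No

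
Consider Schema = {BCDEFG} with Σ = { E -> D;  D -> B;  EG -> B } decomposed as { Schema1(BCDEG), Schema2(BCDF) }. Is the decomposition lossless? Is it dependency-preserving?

Lossless test: (BCD)⁺ = {BCD}, which is a superkey of neither fragment — lossy.
Dependency preservation: every FD's attributes lie within a single fragment, so each can be enforced locally — preserved.

lossy but dependency-preserving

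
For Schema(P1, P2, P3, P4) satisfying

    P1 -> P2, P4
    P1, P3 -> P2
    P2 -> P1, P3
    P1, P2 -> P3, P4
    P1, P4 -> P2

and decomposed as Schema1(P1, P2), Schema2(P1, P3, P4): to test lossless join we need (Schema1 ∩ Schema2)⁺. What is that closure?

Schema1 ∩ Schema2 = {P1}.
P1 → P2, P4 applies, adding P2, P4
P2 → P1, P3 applies, adding P3
Closure: {P1, P2, P3, P4}.

P1, P2, P3, P4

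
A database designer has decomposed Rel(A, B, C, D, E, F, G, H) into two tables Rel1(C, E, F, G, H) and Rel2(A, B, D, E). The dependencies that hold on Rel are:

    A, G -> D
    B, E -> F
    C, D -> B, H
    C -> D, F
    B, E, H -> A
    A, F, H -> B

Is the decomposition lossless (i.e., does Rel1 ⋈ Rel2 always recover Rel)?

No

Common attributes: Rel1 ∩ Rel2 = {E}.
No dependency enlarges {E}, so (E)⁺ = {E}.
The closure contains neither all of Rel1 = {C, E, F, G, H} nor all of Rel2 = {A, B, D, E}, so the common attributes are not a superkey of either fragment. The join is lossy.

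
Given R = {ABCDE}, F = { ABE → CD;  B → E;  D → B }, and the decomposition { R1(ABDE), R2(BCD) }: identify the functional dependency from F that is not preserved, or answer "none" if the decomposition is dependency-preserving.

ABE → CD

Check ABE → CD: no single fragment contains all of {ABCDE}, and the restricted closure of {ABE} across the fragments never reaches {CD}.
B → E is preserved.
D → B is preserved.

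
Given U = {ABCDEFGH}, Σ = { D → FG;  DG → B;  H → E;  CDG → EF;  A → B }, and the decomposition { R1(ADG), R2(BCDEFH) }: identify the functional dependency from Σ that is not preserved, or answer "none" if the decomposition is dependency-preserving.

A → B

Check A → B: no single fragment contains all of {AB}, and the restricted closure of {A} across the fragments never reaches {B}.
D → FG is preserved.
DG → B is preserved.
H → E is preserved.
CDG → EF is preserved.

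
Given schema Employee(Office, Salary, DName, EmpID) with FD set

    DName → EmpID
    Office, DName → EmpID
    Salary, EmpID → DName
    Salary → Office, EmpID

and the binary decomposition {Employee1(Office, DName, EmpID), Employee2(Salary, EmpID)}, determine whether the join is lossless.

No

Common attributes: Employee1 ∩ Employee2 = {EmpID}.
No dependency enlarges {EmpID}, so (EmpID)⁺ = {EmpID}.
The closure contains neither all of Employee1 = {Office, DName, EmpID} nor all of Employee2 = {Salary, EmpID}, so the common attributes are not a superkey of either fragment. The join is lossy.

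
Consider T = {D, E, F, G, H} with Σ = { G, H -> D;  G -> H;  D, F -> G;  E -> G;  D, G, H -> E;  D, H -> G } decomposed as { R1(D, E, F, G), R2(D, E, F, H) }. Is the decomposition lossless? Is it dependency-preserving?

Lossless test: (D, E, F)⁺ = {D, E, F, G, H}, which contains all of one fragment — lossless.
Dependency preservation: G, H → D; G → H; D, G, H → E; D, H → G are not contained in any single fragment, but the restricted closure of each left-hand side across the fragments still reaches the right-hand side; the remaining FDs each lie inside some fragment. All dependencies are preserved.

lossless and dependency-preserving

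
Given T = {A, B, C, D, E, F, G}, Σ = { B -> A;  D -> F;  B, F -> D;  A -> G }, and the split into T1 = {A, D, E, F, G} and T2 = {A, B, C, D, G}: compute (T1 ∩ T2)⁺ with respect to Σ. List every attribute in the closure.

A, D, F, G

T1 ∩ T2 = {A, D, G}.
D → F applies, adding F
Closure: {A, D, F, G}.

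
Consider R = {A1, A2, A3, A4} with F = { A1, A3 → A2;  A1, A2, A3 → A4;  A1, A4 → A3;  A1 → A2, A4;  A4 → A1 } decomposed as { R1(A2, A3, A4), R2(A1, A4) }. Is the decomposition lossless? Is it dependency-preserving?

Lossless test: (A4)⁺ = {A1, A2, A3, A4}, which contains all of one fragment — lossless.
Dependency preservation: A1, A3 → A2; A1, A2, A3 → A4; A1, A4 → A3; A1 → A2, A4 are not contained in any single fragment, but the restricted closure of each left-hand side across the fragments still reaches the right-hand side; the remaining FDs each lie inside some fragment. All dependencies are preserved.

lossless and dependency-preserving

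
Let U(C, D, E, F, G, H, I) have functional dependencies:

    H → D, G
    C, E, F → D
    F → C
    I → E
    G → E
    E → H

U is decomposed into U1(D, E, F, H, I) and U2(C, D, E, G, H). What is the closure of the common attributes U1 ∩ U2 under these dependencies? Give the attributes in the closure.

D, E, G, H

U1 ∩ U2 = {D, E, H}.
H → D, G applies, adding G
Closure: {D, E, G, H}.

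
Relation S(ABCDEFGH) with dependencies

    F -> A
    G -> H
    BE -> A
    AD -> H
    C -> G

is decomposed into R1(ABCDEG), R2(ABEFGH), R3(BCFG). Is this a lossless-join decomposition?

No

Chase test. Columns are ABCDEFGH; row i has aⱼ where attribute j ∈ Ri, else bᵢⱼ.
Initial tableau (one row per fragment):
  row 1: a1 a2 a3 a4 a5 b16 a7 b18
  row 2: a1 a2 b23 b24 a5 a6 a7 a8
  row 3: b31 a2 a3 b34 b35 a6 a7 b38
Rows 2 and 3 agree on F; apply F→A and equate their A entries.
Rows 1 and 2 agree on G; apply G→H and equate their H entries.
Rows 1 and 3 agree on G; apply G→H and equate their H entries.
No row becomes fully distinguished — the join is lossy.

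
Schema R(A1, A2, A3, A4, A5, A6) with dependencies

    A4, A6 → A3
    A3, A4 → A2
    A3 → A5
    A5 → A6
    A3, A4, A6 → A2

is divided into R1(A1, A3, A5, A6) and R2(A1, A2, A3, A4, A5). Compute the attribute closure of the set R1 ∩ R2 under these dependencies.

R1 ∩ R2 = {A1, A3, A5}.
A5 → A6 applies, adding A6
Closure: {A1, A3, A5, A6}.

A1, A3, A5, A6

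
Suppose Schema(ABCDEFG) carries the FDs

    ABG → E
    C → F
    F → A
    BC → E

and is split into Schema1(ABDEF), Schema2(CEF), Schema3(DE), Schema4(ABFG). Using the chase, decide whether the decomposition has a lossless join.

Chase test. Columns are ABCDEFG; row i has aⱼ where attribute j ∈ Schemai, else bᵢⱼ.
Initial tableau (one row per fragment):
  row 1: a1 a2 b13 a4 a5 a6 b17
  row 2: b21 b22 a3 b24 a5 a6 b27
  row 3: b31 b32 b33 a4 a5 b36 b37
  row 4: a1 a2 b43 b44 b45 a6 a7
Rows 1 and 2 agree on F; apply F→A and equate their A entries.
No row becomes fully distinguished — the join is lossy.

No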